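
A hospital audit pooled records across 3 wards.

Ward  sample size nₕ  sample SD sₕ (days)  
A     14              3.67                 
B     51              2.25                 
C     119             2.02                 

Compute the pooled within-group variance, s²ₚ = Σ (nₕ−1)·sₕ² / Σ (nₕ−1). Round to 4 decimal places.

5.0260

Degrees of freedom: 13 + 50 + 118 = 181.
Σ(nₕ−1)sₕ² = 13·13.4689 + 50·5.0625 + 118·4.0804 = 909.7079.
s²ₚ = 909.7079 / 181 = 5.026010... → 5.0260.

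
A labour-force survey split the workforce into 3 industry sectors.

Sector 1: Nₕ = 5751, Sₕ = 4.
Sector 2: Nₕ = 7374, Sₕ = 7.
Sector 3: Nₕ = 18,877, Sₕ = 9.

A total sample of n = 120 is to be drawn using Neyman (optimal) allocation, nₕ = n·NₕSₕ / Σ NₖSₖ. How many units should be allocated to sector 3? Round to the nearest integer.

Σ NₕSₕ = 5751·4 + 7374·7 + 18877·9 = 244515.
Share for 3: 169893/244515 = 0.69482.
n_3 = 120 × 0.69482 = 83.378... → 83.

83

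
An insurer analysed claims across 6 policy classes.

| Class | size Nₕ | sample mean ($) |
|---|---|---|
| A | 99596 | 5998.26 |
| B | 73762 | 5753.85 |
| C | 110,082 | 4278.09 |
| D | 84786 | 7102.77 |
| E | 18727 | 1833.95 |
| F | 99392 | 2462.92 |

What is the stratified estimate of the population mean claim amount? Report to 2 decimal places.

N = 486345; weights Wₕ = Nₕ/N = (0.2048, 0.1517, 0.2263, 0.1743, 0.0385, 0.2044).
x̄_st = Σ Wₕ·x̄ₕ = 0.2048·5998.26 + 0.1517·5753.85 + 0.2263·4278.09 + 0.1743·7102.77 + 0.0385·1833.95 + 0.2044·2462.92 ≈ 4881.5414...
→ 4881.54.

4881.54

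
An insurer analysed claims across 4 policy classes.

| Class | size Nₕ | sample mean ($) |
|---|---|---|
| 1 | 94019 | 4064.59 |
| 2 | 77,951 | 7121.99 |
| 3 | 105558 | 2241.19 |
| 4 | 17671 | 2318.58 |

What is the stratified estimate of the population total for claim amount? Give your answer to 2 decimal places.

1214862090.90

1: 94019·4064.59 = 382148687.21
2: 77951·7121.99 = 555166242.49
3: 105558·2241.19 = 236575534.02
4: 17671·2318.58 = 40971627.18
τ̂ = Σ Nₕx̄ₕ = 1214862090.90.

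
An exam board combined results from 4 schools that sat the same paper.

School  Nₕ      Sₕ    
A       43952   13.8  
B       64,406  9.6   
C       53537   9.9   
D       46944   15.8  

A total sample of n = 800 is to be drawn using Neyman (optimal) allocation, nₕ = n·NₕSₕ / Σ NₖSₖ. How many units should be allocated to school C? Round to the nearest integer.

170

A: NₕSₕ = 43952·13.8 = 606537.6
B: NₕSₕ = 64406·9.6 = 618297.6
C: NₕSₕ = 53537·9.9 = 530016.3
D: NₕSₕ = 46944·15.8 = 741715.2
Σ NₕSₕ = 2496566.7.
n_C = 800·530016.3/2496566.7 = 169.838... → 170.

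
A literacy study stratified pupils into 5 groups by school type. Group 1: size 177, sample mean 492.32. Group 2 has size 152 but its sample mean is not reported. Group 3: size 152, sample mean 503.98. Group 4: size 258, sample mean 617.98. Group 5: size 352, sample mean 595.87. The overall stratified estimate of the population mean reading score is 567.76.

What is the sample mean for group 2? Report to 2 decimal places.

Σ Nₕx̄ₕ = N·μ, so 152·x̄_2 = 1091·567.76 − (177·492.32 + 152·503.98 + 258·617.98 + 352·595.87).
= 619426.16 − 532930.68 = 86495.48.
x̄_2 = 86495.48 / 152 = 569.0492... → 569.05.

569.05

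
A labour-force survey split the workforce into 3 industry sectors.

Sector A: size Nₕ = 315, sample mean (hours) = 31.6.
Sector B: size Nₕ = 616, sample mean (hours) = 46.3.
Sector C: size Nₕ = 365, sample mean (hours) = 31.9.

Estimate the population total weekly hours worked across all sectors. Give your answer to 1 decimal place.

50118.3

A: 315·31.6 = 9954
B: 616·46.3 = 28520.8
C: 365·31.9 = 11643.5
τ̂ = Σ Nₕx̄ₕ = 50118.3.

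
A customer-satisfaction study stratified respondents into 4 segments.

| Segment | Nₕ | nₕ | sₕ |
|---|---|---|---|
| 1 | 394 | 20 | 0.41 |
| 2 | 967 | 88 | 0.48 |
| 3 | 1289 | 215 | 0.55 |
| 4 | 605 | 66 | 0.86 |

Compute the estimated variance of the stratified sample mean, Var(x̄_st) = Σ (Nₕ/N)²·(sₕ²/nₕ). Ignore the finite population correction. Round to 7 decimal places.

0.0009620

N = 3255; Wₕ = Nₕ/N.
segment 1: (394/3255)²·0.41²/20 = 0.0001231482
segment 2: (967/3255)²·0.48²/88 = 0.0002310738
segment 3: (1289/3255)²·0.55²/215 = 0.0002206433
segment 4: (605/3255)²·0.86²/66 = 0.0003871344
Sum = 0.0009619997 → 0.0009620.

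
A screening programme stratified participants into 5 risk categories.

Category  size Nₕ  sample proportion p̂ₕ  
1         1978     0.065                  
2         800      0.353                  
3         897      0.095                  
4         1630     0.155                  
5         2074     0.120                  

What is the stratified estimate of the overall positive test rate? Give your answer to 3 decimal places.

Wₕ = Nₕ/N with N = 7379: 0.2681, 0.1084, 0.1216, 0.2209, 0.2811.
p̂_st = 0.2681·0.065 + 0.1084·0.353 + 0.1216·0.095 + 0.2209·0.155 + 0.2811·0.120 ≈ 0.13521... → 0.135.

0.135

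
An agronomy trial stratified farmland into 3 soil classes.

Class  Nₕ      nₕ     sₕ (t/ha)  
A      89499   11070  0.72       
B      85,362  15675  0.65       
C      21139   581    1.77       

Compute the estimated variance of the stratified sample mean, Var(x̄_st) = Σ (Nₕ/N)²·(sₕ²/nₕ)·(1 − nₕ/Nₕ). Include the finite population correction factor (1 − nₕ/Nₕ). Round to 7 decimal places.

N = 196000; Wₕ = Nₕ/N.
class A: (89499/196000)²·0.72²/11070·(1 − 11070/89499) = 0.0000085566
class B: (85362/196000)²·0.65²/15675·(1 − 15675/85362) = 0.0000041737
class C: (21139/196000)²·1.77²/581·(1 − 581/21139) = 0.0000609991
Sum = 0.0000737294 → 0.0000737.

0.0000737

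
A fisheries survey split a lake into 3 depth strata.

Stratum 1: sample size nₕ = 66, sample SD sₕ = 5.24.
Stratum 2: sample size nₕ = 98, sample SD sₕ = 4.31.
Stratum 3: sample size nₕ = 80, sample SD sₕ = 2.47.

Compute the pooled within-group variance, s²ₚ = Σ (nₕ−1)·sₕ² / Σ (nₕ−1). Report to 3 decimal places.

1: (66−1)·5.24² = 65·27.4576 = 1784.744
2: (98−1)·4.31² = 97·18.5761 = 1801.8817
3: (80−1)·2.47² = 79·6.1009 = 481.9711
Numerator = 4068.5968; denominator = Σ(nₕ−1) = 241.
s²ₚ = 4068.5968/241 = 16.88214... → 16.882.

16.882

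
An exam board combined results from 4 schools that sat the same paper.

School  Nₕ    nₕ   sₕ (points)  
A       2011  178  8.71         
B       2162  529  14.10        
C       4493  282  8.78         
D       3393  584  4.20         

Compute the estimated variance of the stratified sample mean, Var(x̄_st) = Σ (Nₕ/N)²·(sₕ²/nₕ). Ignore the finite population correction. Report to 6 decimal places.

N = 12059. Term for each stratum: Wₕ²sₕ²/nₕ.
Var(x̄_st) = 0.011852715 + 0.012080123 + 0.037948112 + 0.002391282 = 0.064272232 → 0.064272.

0.064272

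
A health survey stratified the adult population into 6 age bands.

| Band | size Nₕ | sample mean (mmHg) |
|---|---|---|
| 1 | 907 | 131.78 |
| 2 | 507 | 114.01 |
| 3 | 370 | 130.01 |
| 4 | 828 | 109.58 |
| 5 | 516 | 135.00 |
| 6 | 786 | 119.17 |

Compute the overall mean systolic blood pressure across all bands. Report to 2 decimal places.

122.51

x̄_st = (Σ Nₕx̄ₕ) / (Σ Nₕ) = (907·131.78 + 507·114.01 + 370·130.01 + 828·109.58 + 516·135.00 + 786·119.17) / 3914
= 479491.09 / 3914 = 122.5067... → 122.51.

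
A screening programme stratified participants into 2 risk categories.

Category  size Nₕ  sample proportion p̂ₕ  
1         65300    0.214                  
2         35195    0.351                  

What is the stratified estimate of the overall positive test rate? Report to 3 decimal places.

N = 65300 + 35195 = 100495.
Overall proportion = Σ (Nₕ/N)·p̂ₕ.
Σ Nₕp̂ₕ = 13974.2 + 12353.445 = 26327.645.
26327.645 / 100495 = 0.26198... → 0.262.

0.262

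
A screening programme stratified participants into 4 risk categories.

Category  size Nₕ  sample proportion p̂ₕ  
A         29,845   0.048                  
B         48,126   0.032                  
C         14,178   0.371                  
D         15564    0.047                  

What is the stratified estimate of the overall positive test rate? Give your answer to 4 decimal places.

Wₕ = Nₕ/N with N = 107713: 0.2771, 0.4468, 0.1316, 0.1445.
p̂_st = 0.2771·0.048 + 0.4468·0.032 + 0.1316·0.371 + 0.1445·0.047 ≈ 0.083222... → 0.0832.

0.0832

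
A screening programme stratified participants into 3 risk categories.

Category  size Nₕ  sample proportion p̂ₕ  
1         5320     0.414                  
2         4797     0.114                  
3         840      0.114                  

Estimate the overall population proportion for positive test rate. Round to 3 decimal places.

Wₕ = Nₕ/N with N = 10957: 0.4855, 0.4378, 0.0767.
p̂_st = 0.4855·0.414 + 0.4378·0.114 + 0.0767·0.114 ≈ 0.25966... → 0.260.

0.260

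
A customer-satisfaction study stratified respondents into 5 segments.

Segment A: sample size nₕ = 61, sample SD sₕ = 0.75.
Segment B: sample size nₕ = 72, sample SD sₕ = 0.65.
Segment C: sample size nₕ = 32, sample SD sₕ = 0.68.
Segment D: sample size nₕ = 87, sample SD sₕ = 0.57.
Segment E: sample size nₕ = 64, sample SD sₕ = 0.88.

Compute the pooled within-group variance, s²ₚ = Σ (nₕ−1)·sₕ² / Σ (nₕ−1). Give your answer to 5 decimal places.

A: (61−1)·0.75² = 60·0.5625 = 33.75
B: (72−1)·0.65² = 71·0.4225 = 29.9975
C: (32−1)·0.68² = 31·0.4624 = 14.3344
D: (87−1)·0.57² = 86·0.3249 = 27.9414
E: (64−1)·0.88² = 63·0.7744 = 48.7872
Numerator = 154.8105; denominator = Σ(nₕ−1) = 311.
s²ₚ = 154.8105/311 = 0.4977830... → 0.49778.

0.49778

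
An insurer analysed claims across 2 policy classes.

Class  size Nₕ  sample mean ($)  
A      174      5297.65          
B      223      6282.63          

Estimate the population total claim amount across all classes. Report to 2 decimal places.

A: 174·5297.65 = 921791.1
B: 223·6282.63 = 1401026.49
τ̂ = Σ Nₕx̄ₕ = 2322817.59.

2322817.59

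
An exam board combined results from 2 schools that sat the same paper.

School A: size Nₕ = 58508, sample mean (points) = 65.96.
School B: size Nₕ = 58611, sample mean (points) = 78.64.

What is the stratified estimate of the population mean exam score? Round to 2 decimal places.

72.31

N = 117119; weights Wₕ = Nₕ/N = (0.4996, 0.5004).
x̄_st = Σ Wₕ·x̄ₕ = 0.4996·65.96 + 0.5004·78.64 ≈ 72.3056...
→ 72.31.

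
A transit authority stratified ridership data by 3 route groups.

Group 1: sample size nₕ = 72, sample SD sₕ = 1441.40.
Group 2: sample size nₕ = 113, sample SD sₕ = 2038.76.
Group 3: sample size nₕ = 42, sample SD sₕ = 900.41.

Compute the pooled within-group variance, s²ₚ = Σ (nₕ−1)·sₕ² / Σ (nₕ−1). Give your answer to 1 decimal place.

2885201.0

1: (72−1)·1441.40² = 71·2077633.96 = 147512011.16
2: (113−1)·2038.76² = 112·4156542.3376 = 465532741.8112
3: (42−1)·900.41² = 41·810738.1681 = 33240264.8921
Numerator = 646285017.8633; denominator = Σ(nₕ−1) = 224.
s²ₚ = 646285017.8633/224 = 2885200.973... → 2885201.0.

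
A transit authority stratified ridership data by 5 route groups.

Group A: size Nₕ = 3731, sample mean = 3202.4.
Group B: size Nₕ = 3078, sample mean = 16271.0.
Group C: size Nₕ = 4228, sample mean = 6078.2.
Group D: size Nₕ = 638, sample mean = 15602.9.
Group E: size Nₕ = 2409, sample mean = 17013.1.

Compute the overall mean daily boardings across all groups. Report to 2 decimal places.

9845.79

x̄_st = (Σ Nₕx̄ₕ) / (Σ Nₕ) = (3731·3202.4 + 3078·16271.0 + 4228·6078.2 + 638·15602.9 + 2409·17013.1) / 14084
= 138668130.1 / 14084 = 9845.7917... → 9845.79.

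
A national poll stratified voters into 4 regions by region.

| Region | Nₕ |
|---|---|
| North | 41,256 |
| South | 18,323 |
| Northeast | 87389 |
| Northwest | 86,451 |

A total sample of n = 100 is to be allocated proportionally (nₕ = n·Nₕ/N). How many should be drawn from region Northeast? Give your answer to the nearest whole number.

N = 41256 + 18323 + 87389 + 86451 = 233419.
n_Northeast = 100·87389/233419 = 37.439... → 37.

37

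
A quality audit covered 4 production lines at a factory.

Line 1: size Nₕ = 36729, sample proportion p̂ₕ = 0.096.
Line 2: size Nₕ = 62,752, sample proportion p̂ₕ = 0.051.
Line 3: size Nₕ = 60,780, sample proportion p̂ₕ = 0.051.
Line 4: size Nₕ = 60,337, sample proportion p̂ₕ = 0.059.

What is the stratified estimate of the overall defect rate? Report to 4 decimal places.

0.0607

Wₕ = Nₕ/N with N = 220598: 0.1665, 0.2845, 0.2755, 0.2735.
p̂_st = 0.1665·0.096 + 0.2845·0.051 + 0.2755·0.051 + 0.2735·0.059 ≈ 0.060681... → 0.0607.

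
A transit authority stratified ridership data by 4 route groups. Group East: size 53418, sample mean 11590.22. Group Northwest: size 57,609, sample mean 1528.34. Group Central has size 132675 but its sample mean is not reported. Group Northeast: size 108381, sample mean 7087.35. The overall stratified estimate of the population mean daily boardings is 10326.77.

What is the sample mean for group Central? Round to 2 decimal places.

16284.71

Σ Nₕx̄ₕ = N·μ, so 132675·x̄_Central = 352083·10326.77 − (53418·11590.22 + 57609·1528.34 + 108381·7087.35).
= 3635880161.91 − 1475306591.37 = 2160573570.54.
x̄_Central = 2160573570.54 / 132675 = 16284.7075... → 16284.71.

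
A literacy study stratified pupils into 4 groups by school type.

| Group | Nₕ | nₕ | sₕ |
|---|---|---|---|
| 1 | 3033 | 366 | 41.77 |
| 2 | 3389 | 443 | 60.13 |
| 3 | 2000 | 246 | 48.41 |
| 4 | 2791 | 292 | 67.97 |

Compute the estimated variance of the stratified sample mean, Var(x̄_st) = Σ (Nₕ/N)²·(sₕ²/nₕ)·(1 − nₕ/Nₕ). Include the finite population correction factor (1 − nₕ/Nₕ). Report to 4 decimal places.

N = 11213; Wₕ = Nₕ/N.
group 1: (3033/11213)²·41.77²/366·(1 − 366/3033) = 0.3066900
group 2: (3389/11213)²·60.13²/443·(1 − 443/3389) = 0.6480960
group 3: (2000/11213)²·48.41²/246·(1 − 246/2000) = 0.2657976
group 4: (2791/11213)²·67.97²/292·(1 − 292/2791) = 0.8776758
Sum = 2.0982594 → 2.0983.

2.0983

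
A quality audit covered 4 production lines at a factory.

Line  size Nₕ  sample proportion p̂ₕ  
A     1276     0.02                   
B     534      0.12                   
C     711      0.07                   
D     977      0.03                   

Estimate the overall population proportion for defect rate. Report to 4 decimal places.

Wₕ = Nₕ/N with N = 3498: 0.3648, 0.1527, 0.2033, 0.2793.
p̂_st = 0.3648·0.02 + 0.1527·0.12 + 0.2033·0.07 + 0.2793·0.03 ≈ 0.048222... → 0.0482.

0.0482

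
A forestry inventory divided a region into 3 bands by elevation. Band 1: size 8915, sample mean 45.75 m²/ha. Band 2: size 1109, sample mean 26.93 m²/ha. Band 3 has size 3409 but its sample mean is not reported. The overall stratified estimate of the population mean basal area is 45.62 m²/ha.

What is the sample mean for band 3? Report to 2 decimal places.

N = 8915 + 1109 + 3409 = 13433.
Overall total = μ·N = 45.62·13433 = 612813.46.
Subtract the known strata: 8915·45.75 + 1109·26.93 = 437726.62.
Remaining total for band 3: 612813.46 − 437726.62 = 175086.84.
Divide by its size: 175086.84 / 3409 = 51.3602... → 51.36.

51.36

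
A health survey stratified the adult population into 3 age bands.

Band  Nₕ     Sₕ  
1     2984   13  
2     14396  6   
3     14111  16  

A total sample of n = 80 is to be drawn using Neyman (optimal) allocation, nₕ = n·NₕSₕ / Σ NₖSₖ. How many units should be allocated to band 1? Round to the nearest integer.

9

Σ NₕSₕ = 2984·13 + 14396·6 + 14111·16 = 350944.
Share for 1: 38792/350944 = 0.11054.
n_1 = 80 × 0.11054 = 8.843... → 9.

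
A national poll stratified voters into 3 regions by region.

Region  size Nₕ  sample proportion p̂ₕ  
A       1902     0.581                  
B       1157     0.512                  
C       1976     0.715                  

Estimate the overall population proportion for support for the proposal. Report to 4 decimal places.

0.6177

Wₕ = Nₕ/N with N = 5035: 0.3778, 0.2298, 0.3925.
p̂_st = 0.3778·0.581 + 0.2298·0.512 + 0.3925·0.715 ≈ 0.617733... → 0.6177.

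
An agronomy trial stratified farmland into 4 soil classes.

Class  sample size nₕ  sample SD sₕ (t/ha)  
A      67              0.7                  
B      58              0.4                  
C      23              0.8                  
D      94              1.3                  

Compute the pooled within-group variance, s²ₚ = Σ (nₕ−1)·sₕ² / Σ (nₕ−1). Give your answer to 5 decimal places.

0.89374

Degrees of freedom: 66 + 57 + 22 + 93 = 238.
Σ(nₕ−1)sₕ² = 66·0.49 + 57·0.16 + 22·0.64 + 93·1.69 = 212.71.
s²ₚ = 212.71 / 238 = 0.8937395... → 0.89374.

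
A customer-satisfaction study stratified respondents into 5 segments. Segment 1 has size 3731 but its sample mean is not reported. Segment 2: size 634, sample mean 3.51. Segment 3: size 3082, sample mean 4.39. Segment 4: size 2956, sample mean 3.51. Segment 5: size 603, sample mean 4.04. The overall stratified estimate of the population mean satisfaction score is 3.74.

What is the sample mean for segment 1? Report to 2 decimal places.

N = 3731 + 634 + 3082 + 2956 + 603 = 11006.
Overall total = μ·N = 3.74·11006 = 41162.44.
Subtract the known strata: 634·3.51 + 3082·4.39 + 2956·3.51 + 603·4.04 = 28567.
Remaining total for segment 1: 41162.44 − 28567 = 12595.44.
Divide by its size: 12595.44 / 3731 = 3.3759... → 3.38.

3.38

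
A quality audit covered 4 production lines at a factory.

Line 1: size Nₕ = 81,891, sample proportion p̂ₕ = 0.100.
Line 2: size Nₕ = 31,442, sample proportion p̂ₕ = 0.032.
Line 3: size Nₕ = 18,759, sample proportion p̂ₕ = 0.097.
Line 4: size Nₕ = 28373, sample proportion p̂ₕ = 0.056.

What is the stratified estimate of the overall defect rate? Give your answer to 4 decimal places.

Wₕ = Nₕ/N with N = 160465: 0.5103, 0.1959, 0.1169, 0.1768.
p̂_st = 0.5103·0.100 + 0.1959·0.032 + 0.1169·0.097 + 0.1768·0.056 ≈ 0.078545... → 0.0785.

0.0785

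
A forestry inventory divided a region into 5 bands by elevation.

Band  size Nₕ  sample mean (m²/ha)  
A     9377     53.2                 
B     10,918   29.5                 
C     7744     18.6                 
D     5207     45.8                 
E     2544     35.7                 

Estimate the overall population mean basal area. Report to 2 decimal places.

x̄_st = (Σ Nₕx̄ₕ) / (Σ Nₕ) = (9377·53.2 + 10918·29.5 + 7744·18.6 + 5207·45.8 + 2544·35.7) / 35790
= 1294277.2 / 35790 = 36.1631... → 36.16.

36.16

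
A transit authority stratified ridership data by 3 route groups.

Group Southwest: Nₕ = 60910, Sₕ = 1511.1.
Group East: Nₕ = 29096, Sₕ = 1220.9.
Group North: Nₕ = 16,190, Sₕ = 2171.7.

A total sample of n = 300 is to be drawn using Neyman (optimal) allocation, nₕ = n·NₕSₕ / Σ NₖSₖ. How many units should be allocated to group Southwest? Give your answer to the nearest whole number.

170

Σ NₕSₕ = 60910·1511.1 + 29096·1220.9 + 16190·2171.7 = 162724230.4.
Share for Southwest: 92041101/162724230.4 = 0.56563.
n_Southwest = 300 × 0.56563 = 169.688... → 170.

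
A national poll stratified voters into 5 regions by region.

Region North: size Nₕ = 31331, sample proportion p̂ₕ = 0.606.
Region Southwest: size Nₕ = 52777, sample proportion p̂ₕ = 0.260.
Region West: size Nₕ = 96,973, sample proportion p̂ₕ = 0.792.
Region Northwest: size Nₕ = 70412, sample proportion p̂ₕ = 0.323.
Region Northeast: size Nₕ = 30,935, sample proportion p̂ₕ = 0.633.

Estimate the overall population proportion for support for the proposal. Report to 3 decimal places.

Wₕ = Nₕ/N with N = 282428: 0.1109, 0.1869, 0.3434, 0.2493, 0.1095.
p̂_st = 0.1109·0.606 + 0.1869·0.260 + 0.3434·0.792 + 0.2493·0.323 + 0.1095·0.633 ≈ 0.53761... → 0.538.

0.538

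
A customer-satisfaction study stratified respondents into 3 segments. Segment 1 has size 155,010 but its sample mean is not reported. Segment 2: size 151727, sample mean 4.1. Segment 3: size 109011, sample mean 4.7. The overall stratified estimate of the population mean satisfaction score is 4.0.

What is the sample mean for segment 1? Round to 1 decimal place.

3.4

N = 155010 + 151727 + 109011 = 415748.
Overall total = μ·N = 4.0·415748 = 1662992.
Subtract the known strata: 151727·4.1 + 109011·4.7 = 1134432.4.
Remaining total for segment 1: 1662992 − 1134432.4 = 528559.6.
Divide by its size: 528559.6 / 155010 = 3.410... → 3.4.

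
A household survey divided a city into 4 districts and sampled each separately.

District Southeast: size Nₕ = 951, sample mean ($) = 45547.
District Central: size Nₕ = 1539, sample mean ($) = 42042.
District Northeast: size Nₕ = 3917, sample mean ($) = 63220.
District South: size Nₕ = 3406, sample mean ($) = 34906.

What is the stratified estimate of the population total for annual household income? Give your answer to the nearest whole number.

Estimate total by summing Nₕ·x̄ₕ over strata.
951·45547 + 1539·42042 + 3917·63220 + 3406·34906 = 43315197 + 64702638 + 247632740 + 118889836 = 474540411.

474540411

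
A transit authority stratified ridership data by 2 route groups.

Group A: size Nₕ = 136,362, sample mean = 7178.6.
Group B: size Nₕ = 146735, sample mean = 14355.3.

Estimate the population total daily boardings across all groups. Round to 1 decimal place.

Population total = Σ Nₕ·x̄ₕ (each stratum's size times its mean).
136362·7178.6 + 146735·14355.3 = 978888253.2 + 2106424945.5 = 3085313198.7.

3085313198.7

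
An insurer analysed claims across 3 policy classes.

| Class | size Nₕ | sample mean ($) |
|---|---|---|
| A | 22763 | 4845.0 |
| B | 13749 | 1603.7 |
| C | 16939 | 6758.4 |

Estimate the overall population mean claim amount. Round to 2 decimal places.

4617.62

N = 22763 + 13749 + 16939 = 53451.
The stratified mean weights each stratum mean by its population share Nₕ/N.
Σ Nₕx̄ₕ = 22763·4845.0 + 13749·1603.7 + 16939·6758.4 = 110286735 + 22049271.3 + 114480537.6 = 246816543.9.
Divide by N: 246816543.9 / 53451 = 4617.6226... → 4617.62.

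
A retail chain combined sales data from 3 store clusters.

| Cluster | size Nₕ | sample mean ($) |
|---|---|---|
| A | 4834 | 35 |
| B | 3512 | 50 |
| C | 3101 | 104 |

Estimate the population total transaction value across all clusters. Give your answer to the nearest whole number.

Population total = Σ Nₕ·x̄ₕ (each stratum's size times its mean).
4834·35 + 3512·50 + 3101·104 = 169190 + 175600 + 322504 = 667294.

667294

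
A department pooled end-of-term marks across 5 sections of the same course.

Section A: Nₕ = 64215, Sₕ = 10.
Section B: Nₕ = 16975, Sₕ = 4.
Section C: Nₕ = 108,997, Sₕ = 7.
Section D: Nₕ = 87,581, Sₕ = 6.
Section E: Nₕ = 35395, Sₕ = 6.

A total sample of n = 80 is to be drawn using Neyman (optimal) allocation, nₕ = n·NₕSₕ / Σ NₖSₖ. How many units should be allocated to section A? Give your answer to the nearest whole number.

A: NₕSₕ = 64215·10 = 642150
B: NₕSₕ = 16975·4 = 67900
C: NₕSₕ = 108997·7 = 762979
D: NₕSₕ = 87581·6 = 525486
E: NₕSₕ = 35395·6 = 212370
Σ NₕSₕ = 2210885.
n_A = 80·642150/2210885 = 23.236... → 23.

23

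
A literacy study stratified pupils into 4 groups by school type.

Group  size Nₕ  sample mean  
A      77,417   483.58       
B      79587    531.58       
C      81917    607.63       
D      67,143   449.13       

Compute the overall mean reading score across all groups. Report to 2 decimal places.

521.71

x̄_st = (Σ Nₕx̄ₕ) / (Σ Nₕ) = (77417·483.58 + 79587·531.58 + 81917·607.63 + 67143·449.13) / 306064
= 159675332.62 / 306064 = 521.7057... → 521.71.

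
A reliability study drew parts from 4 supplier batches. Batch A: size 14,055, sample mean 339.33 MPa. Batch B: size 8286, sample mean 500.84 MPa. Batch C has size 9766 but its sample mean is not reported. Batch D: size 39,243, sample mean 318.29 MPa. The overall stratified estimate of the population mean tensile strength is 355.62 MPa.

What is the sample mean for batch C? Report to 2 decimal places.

405.86

N = 14055 + 8286 + 9766 + 39243 = 71350.
Overall total = μ·N = 355.62·71350 = 25373487.
Subtract the known strata: 14055·339.33 + 8286·500.84 + 39243·318.29 = 21409897.86.
Remaining total for batch C: 25373487 − 21409897.86 = 3963589.14.
Divide by its size: 3963589.14 / 9766 = 405.8559... → 405.86.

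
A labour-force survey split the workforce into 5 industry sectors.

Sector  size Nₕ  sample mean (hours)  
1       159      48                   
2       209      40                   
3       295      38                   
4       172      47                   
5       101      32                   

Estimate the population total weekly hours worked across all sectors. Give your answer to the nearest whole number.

38518

1: 159·48 = 7632
2: 209·40 = 8360
3: 295·38 = 11210
4: 172·47 = 8084
5: 101·32 = 3232
τ̂ = Σ Nₕx̄ₕ = 38518.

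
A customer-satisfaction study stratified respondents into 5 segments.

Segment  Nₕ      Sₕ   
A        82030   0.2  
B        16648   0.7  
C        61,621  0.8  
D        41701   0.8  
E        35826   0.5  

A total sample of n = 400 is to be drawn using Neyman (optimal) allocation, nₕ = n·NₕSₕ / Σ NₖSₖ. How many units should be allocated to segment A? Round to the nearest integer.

51

Σ NₕSₕ = 82030·0.2 + 16648·0.7 + 61621·0.8 + 41701·0.8 + 35826·0.5 = 128630.2.
Share for A: 16406/128630.2 = 0.12754.
n_A = 400 × 0.12754 = 51.018... → 51.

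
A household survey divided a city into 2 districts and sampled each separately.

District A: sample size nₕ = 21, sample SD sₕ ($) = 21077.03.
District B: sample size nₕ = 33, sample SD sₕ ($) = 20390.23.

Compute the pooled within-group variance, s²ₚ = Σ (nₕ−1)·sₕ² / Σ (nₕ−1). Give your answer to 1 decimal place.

Degrees of freedom: 20 + 32 = 52.
Σ(nₕ−1)sₕ² = 20·444241193.6209 + 32·415761479.4529 = 22189191214.9108.
s²ₚ = 22189191214.9108 / 52 = 426715215.671... → 426715215.7.

426715215.7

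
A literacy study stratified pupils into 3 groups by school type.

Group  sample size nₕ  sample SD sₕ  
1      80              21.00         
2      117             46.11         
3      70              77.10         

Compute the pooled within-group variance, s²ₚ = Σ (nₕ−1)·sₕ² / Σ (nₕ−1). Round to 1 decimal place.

2619.8

Degrees of freedom: 79 + 116 + 69 = 264.
Σ(nₕ−1)sₕ² = 79·441 + 116·2126.1321 + 69·5944.41 = 691634.6136.
s²ₚ = 691634.6136 / 264 = 2619.828... → 2619.8.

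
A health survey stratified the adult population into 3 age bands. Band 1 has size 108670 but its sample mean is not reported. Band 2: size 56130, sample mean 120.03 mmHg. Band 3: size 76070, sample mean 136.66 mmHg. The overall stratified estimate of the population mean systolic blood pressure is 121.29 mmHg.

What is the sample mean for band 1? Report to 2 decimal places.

Σ Nₕx̄ₕ = N·μ, so 108670·x̄_1 = 240870·121.29 − (56130·120.03 + 76070·136.66).
= 29215122.3 − 17133010.1 = 12082112.2.
x̄_1 = 12082112.2 / 108670 = 111.1817... → 111.18.

111.18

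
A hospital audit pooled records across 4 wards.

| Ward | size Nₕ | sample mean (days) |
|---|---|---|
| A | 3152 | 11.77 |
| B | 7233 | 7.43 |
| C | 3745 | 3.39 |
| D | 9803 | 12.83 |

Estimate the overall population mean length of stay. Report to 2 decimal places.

9.58

x̄_st = (Σ Nₕx̄ₕ) / (Σ Nₕ) = (3152·11.77 + 7233·7.43 + 3745·3.39 + 9803·12.83) / 23933
= 229308.27 / 23933 = 9.5813... → 9.58.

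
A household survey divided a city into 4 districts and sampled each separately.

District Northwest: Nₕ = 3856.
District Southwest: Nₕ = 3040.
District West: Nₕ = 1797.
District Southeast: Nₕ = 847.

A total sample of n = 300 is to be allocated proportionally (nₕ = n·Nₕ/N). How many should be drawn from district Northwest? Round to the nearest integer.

Share of district Northwest = 3856/9540 = 0.40419.
Allocate 300 × 0.40419 = 121.258... → 121.

121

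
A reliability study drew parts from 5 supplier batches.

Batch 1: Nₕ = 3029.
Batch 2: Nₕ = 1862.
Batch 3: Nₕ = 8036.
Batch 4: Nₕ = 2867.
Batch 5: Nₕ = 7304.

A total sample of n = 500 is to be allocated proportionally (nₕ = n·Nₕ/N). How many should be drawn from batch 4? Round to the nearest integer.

62

N = 3029 + 1862 + 8036 + 2867 + 7304 = 23098.
n_4 = 500·2867/23098 = 62.062... → 62.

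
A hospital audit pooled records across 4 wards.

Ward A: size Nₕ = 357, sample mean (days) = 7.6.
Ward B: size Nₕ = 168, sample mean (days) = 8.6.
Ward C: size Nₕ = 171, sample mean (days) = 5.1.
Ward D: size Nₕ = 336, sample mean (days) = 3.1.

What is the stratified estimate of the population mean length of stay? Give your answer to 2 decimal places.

5.88

x̄_st = (Σ Nₕx̄ₕ) / (Σ Nₕ) = (357·7.6 + 168·8.6 + 171·5.1 + 336·3.1) / 1032
= 6071.7 / 1032 = 5.8834... → 5.88.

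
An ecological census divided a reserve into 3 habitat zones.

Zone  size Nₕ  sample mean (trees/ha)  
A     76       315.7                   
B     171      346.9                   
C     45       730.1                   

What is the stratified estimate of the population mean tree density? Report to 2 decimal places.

x̄_st = (Σ Nₕx̄ₕ) / (Σ Nₕ) = (76·315.7 + 171·346.9 + 45·730.1) / 292
= 116167.6 / 292 = 397.8342... → 397.83.

397.83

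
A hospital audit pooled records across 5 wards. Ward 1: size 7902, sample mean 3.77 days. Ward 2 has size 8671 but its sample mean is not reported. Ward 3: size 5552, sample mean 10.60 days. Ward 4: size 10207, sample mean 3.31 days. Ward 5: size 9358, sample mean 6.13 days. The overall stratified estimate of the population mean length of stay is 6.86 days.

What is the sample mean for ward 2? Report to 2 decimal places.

Σ Nₕx̄ₕ = N·μ, so 8671·x̄_2 = 41690·6.86 − (7902·3.77 + 5552·10.60 + 10207·3.31 + 9358·6.13).
= 285993.4 − 179791.45 = 106201.95.
x̄_2 = 106201.95 / 8671 = 12.2479... → 12.25.

12.25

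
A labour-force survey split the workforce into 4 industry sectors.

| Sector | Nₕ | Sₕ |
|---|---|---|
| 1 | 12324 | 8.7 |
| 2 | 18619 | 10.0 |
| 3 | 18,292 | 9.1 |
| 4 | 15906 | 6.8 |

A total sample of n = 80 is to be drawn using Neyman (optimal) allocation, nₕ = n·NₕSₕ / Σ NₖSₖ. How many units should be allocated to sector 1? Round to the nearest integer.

15

1: NₕSₕ = 12324·8.7 = 107218.8
2: NₕSₕ = 18619·10.0 = 186190
3: NₕSₕ = 18292·9.1 = 166457.2
4: NₕSₕ = 15906·6.8 = 108160.8
Σ NₕSₕ = 568026.8.
n_1 = 80·107218.8/568026.8 = 15.101... → 15.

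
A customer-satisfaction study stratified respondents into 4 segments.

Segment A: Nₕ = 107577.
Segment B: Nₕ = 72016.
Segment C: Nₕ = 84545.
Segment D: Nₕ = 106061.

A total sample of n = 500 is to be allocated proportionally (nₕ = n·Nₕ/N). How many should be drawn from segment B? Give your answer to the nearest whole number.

Share of segment B = 72016/370199 = 0.19453.
Allocate 500 × 0.19453 = 97.267... → 97.

97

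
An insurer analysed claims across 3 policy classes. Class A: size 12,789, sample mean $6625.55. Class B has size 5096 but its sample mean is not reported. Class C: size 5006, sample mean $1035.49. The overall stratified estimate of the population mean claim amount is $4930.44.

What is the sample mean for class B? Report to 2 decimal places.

N = 12789 + 5096 + 5006 = 22891.
Overall total = μ·N = 4930.44·22891 = 112862702.04.
Subtract the known strata: 12789·6625.55 + 5006·1035.49 = 89917821.89.
Remaining total for class B: 112862702.04 − 89917821.89 = 22944880.15.
Divide by its size: 22944880.15 / 5096 = 4502.5275... → 4502.53.

4502.53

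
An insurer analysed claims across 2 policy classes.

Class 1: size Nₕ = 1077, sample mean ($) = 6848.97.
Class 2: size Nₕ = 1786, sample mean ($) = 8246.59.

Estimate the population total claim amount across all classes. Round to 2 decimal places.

Estimate total by summing Nₕ·x̄ₕ over strata.
1077·6848.97 + 1786·8246.59 = 7376340.69 + 14728409.74 = 22104750.43.

22104750.43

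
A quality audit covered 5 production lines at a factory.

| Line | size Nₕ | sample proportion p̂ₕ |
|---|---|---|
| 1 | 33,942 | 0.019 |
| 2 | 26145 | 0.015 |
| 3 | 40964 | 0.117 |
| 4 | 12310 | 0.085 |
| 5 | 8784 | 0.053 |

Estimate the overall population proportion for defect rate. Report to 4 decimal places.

N = 33942 + 26145 + 40964 + 12310 + 8784 = 122145.
Overall proportion = Σ (Nₕ/N)·p̂ₕ.
Σ Nₕp̂ₕ = 644.898 + 392.175 + 4792.788 + 1046.35 + 465.552 = 7341.763.
7341.763 / 122145 = 0.060107... → 0.0601.

0.0601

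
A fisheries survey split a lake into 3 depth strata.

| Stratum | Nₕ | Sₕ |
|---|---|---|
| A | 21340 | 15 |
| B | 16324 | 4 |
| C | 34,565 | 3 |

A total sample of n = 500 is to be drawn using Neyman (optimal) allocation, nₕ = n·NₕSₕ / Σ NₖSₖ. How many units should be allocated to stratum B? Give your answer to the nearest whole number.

67

A: NₕSₕ = 21340·15 = 320100
B: NₕSₕ = 16324·4 = 65296
C: NₕSₕ = 34565·3 = 103695
Σ NₕSₕ = 489091.
n_B = 500·65296/489091 = 66.752... → 67.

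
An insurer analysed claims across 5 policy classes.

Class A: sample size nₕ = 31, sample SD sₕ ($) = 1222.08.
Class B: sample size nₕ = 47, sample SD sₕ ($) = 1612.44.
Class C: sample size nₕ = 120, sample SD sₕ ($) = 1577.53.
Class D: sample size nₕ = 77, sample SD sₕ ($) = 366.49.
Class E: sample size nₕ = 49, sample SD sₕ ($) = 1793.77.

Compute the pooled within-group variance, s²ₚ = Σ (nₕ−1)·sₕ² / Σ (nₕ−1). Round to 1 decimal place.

A: (31−1)·1222.08² = 30·1493479.5264 = 44804385.792
B: (47−1)·1612.44² = 46·2599962.7536 = 119598286.6656
C: (120−1)·1577.53² = 119·2488600.9009 = 296143507.2071
D: (77−1)·366.49² = 76·134314.9201 = 10207933.9276
E: (49−1)·1793.77² = 48·3217610.8129 = 154445319.0192
Numerator = 625199432.6115; denominator = Σ(nₕ−1) = 319.
s²ₚ = 625199432.6115/319 = 1959872.830... → 1959872.8.

1959872.8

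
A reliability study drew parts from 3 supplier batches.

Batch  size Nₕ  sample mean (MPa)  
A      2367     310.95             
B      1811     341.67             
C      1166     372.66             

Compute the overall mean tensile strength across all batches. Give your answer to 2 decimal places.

334.82

x̄_st = (Σ Nₕx̄ₕ) / (Σ Nₕ) = (2367·310.95 + 1811·341.67 + 1166·372.66) / 5344
= 1789304.58 / 5344 = 334.8250... → 334.82.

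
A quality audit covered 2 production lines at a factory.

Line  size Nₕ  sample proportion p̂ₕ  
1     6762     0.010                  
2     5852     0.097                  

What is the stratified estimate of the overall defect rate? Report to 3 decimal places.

Wₕ = Nₕ/N with N = 12614: 0.5361, 0.4639.
p̂_st = 0.5361·0.010 + 0.4639·0.097 ≈ 0.05036... → 0.050.

0.050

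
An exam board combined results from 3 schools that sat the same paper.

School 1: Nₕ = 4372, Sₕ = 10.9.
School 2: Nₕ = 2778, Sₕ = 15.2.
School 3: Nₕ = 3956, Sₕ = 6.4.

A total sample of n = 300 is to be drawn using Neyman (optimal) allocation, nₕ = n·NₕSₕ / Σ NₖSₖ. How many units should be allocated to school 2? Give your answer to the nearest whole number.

1: NₕSₕ = 4372·10.9 = 47654.8
2: NₕSₕ = 2778·15.2 = 42225.6
3: NₕSₕ = 3956·6.4 = 25318.4
Σ NₕSₕ = 115198.8.
n_2 = 300·42225.6/115198.8 = 109.964... → 110.

110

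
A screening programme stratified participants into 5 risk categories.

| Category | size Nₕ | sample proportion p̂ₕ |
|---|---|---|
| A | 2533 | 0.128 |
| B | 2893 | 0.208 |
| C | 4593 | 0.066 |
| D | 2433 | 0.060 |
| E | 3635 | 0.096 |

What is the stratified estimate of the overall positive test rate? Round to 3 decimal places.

0.107

Wₕ = Nₕ/N with N = 16087: 0.1575, 0.1798, 0.2855, 0.1512, 0.2260.
p̂_st = 0.1575·0.128 + 0.1798·0.208 + 0.2855·0.066 + 0.1512·0.060 + 0.2260·0.096 ≈ 0.10717... → 0.107.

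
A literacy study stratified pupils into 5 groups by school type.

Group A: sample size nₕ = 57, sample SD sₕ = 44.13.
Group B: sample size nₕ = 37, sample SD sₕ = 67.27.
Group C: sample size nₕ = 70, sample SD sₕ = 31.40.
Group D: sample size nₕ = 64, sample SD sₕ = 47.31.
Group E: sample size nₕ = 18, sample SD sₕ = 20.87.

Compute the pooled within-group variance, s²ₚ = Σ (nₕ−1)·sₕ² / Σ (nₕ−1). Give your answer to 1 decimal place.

Degrees of freedom: 56 + 36 + 69 + 63 + 17 = 241.
Σ(nₕ−1)sₕ² = 56·1947.4569 + 36·4525.2529 + 69·985.96 + 63·2238.2361 + 17·435.5569 = 488411.2724.
s²ₚ = 488411.2724 / 241 = 2026.603... → 2026.6.

2026.6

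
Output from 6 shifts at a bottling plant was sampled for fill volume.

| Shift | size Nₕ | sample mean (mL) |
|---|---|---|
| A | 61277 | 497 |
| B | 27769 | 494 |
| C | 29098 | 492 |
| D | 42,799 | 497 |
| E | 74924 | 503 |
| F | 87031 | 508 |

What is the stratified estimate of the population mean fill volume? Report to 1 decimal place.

N = 322898; weights Wₕ = Nₕ/N = (0.1898, 0.0860, 0.0901, 0.1325, 0.2320, 0.2695).
x̄_st = Σ Wₕ·x̄ₕ = 0.1898·497 + 0.0860·494 + 0.0901·492 + 0.1325·497 + 0.2320·503 + 0.2695·508 ≈ 500.648...
→ 500.6.

500.6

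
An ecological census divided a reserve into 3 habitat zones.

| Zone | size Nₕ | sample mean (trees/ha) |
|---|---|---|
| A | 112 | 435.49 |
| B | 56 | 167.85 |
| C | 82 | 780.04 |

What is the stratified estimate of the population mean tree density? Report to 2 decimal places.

N = 112 + 56 + 82 = 250.
Overall mean = Σ (Nₕ/N)·x̄ₕ — weight by population share, not a simple average.
Σ Nₕx̄ₕ = 112·435.49 + 56·167.85 + 82·780.04 = 48774.88 + 9399.6 + 63963.28 = 122137.76.
Divide by N: 122137.76 / 250 = 488.5510... → 488.55.

488.55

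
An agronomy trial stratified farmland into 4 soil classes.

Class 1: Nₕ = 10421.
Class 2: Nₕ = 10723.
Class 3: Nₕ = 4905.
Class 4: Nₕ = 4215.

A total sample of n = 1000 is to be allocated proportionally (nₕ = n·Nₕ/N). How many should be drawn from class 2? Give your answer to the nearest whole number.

Share of class 2 = 10723/30264 = 0.35432.
Allocate 1000 × 0.35432 = 354.315... → 354.

354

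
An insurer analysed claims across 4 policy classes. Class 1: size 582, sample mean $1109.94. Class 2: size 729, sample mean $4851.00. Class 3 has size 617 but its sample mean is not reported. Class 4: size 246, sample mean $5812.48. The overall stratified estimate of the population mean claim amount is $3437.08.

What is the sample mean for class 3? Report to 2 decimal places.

N = 582 + 729 + 617 + 246 = 2174.
Overall total = μ·N = 3437.08·2174 = 7472211.92.
Subtract the known strata: 582·1109.94 + 729·4851.00 + 246·5812.48 = 5612234.16.
Remaining total for class 3: 7472211.92 − 5612234.16 = 1859977.76.
Divide by its size: 1859977.76 / 617 = 3014.5507... → 3014.55.

3014.55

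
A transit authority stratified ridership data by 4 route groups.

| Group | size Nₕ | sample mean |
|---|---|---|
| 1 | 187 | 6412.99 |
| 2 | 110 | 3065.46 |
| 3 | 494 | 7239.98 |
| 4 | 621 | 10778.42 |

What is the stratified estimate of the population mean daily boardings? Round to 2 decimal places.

8361.46

x̄_st = (Σ Nₕx̄ₕ) / (Σ Nₕ) = (187·6412.99 + 110·3065.46 + 494·7239.98 + 621·10778.42) / 1412
= 11806378.67 / 1412 = 8361.4580... → 8361.46.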